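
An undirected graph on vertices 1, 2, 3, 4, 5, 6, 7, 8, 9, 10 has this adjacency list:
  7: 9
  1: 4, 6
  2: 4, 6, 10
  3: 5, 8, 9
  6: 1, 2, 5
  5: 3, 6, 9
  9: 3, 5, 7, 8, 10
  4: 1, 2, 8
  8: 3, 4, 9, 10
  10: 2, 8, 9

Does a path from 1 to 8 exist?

Yes

Explore from 1.
Distance 1: reach 4, 6.
Distance 2: reach 2, 5, 8.
Found 8.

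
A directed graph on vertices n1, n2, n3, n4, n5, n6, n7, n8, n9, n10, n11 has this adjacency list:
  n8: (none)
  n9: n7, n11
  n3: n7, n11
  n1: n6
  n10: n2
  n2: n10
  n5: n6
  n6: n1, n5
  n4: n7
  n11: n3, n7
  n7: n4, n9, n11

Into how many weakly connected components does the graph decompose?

4

From n1: component {n1, n5, n6}.
From n2: component {n2, n10}.
From n3: component {n3, n4, n7, n9, n11}.
From n8: component {n8}.
That's 4 components.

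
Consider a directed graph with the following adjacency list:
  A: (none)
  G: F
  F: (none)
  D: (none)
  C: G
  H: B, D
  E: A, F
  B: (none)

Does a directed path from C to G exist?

Yes

Explore from C.
Distance 1: reach G.
Found G.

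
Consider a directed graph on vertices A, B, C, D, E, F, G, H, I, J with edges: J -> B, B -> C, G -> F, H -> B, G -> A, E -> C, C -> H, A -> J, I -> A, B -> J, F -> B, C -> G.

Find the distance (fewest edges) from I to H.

Distance 0: I.
Distance 1: A.
Distance 2: J.
Distance 3: B.
Distance 4: C.
Distance 5: G, H — contains H.

5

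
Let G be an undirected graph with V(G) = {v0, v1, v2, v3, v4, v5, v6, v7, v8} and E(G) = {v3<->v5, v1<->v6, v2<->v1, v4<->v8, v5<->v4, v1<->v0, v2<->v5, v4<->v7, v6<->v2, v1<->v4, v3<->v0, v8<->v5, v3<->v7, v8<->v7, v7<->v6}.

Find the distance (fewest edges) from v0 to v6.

Distance 0: v0.
Distance 1: v1, v3.
Distance 2: v2, v4, v5, v6, v7 — contains v6.

2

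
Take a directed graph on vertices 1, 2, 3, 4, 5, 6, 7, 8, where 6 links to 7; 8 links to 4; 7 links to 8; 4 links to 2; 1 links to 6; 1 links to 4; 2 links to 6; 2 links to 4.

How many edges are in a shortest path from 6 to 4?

3

Distance 0: 6.
Distance 1: 7.
Distance 2: 8.
Distance 3: 4 — contains 4.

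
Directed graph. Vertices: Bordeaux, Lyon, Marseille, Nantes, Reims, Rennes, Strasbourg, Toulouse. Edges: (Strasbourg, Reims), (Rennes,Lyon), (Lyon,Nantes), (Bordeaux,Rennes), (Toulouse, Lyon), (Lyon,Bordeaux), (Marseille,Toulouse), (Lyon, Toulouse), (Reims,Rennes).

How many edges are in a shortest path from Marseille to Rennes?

4

Distance 0: Marseille.
Distance 1: Toulouse.
Distance 2: Lyon.
Distance 3: Bordeaux, Nantes.
Distance 4: Rennes — contains Rennes.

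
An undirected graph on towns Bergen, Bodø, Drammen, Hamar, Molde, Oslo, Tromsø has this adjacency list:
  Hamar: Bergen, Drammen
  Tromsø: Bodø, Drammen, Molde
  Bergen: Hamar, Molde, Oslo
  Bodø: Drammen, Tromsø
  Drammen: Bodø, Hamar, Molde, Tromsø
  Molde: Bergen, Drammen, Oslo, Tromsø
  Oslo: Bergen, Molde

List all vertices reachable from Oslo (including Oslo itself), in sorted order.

Start at Oslo.
Its neighbours: Bergen, Molde.
Then their neighbours: Drammen, Hamar, Tromsø.
Then next layer: Bodø.
Every vertex is now reached.

Bergen, Bodø, Drammen, Hamar, Molde, Oslo, Tromsø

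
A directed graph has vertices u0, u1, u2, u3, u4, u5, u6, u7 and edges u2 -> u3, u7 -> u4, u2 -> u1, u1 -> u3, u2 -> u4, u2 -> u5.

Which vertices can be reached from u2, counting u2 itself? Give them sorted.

Start at u2.
Its neighbours: u1, u3, u4, u5.
Nothing further is reachable.

u1, u2, u3, u4, u5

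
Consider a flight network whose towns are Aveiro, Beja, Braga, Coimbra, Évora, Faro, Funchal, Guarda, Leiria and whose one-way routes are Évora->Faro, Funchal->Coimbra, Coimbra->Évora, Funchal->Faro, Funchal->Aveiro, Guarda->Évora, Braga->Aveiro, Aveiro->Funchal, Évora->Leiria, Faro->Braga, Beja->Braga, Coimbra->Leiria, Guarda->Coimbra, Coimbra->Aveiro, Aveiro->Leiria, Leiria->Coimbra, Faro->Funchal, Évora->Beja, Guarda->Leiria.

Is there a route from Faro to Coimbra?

Yes

Explore from Faro.
Distance 1: reach Braga, Funchal.
Distance 2: reach Aveiro, Coimbra.
Found Coimbra.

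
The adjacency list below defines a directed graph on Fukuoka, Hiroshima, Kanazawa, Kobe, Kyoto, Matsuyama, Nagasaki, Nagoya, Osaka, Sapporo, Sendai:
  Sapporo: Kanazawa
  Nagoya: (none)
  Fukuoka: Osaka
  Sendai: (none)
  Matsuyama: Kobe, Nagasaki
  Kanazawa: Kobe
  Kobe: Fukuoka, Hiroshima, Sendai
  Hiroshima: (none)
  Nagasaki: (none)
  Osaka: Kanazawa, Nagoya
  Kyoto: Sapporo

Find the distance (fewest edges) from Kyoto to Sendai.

Distance 0: Kyoto.
Distance 1: Sapporo.
Distance 2: Kanazawa.
Distance 3: Kobe.
Distance 4: Fukuoka, Hiroshima, Sendai — contains Sendai.

4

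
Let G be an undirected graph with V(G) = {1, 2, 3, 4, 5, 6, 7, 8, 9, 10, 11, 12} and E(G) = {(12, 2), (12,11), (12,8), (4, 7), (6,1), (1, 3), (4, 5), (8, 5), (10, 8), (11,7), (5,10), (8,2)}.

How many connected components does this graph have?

From 1: component {1, 3, 6}.
From 2: component {2, 4, 5, 7, 8, 10, 11, 12}.
From 9: component {9}.
That's 3 components.

3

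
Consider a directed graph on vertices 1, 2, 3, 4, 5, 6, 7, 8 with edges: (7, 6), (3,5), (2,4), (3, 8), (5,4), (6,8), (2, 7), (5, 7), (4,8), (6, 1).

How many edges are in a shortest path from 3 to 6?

3

Distance 0: 3.
Distance 1: 5, 8.
Distance 2: 4, 7.
Distance 3: 6 — contains 6.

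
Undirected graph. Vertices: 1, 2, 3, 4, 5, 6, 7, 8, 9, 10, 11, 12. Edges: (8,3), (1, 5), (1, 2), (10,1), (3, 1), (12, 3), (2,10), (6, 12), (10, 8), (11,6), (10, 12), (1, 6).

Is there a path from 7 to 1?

7 has no edges, so nothing is reachable from it.

No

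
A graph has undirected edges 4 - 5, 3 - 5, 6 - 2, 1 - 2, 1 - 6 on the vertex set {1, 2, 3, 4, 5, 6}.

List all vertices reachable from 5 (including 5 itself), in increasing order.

3, 4, 5

Start at 5.
Its neighbours: 3, 4.
Nothing further is reachable.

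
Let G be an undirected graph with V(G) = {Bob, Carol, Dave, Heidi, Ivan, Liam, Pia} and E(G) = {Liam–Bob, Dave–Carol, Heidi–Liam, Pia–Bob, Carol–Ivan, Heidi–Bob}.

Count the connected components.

From Bob: component {Bob, Heidi, Liam, Pia}.
From Carol: component {Carol, Dave, Ivan}.
That's 2 components.

2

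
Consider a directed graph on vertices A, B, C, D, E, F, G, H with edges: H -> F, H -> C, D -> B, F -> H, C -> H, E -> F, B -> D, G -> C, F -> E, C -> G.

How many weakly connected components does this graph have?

From A: component {A}.
From B: component {B, D}.
From C: component {C, E, F, G, H}.
That's 3 components.

3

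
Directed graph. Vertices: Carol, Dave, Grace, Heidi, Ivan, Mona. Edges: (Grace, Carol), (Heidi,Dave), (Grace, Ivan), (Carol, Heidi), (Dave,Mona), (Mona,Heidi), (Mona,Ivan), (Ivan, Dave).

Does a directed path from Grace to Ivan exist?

Explore from Grace.
Distance 1: reach Carol, Ivan.
Found Ivan.

Yes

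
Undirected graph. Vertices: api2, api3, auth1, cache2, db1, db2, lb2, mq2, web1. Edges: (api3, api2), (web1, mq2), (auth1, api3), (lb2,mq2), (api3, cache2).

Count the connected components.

From api2: component {api2, api3, auth1, cache2}.
From db1: component {db1}.
From db2: component {db2}.
From lb2: component {lb2, mq2, web1}.
That's 4 components.

4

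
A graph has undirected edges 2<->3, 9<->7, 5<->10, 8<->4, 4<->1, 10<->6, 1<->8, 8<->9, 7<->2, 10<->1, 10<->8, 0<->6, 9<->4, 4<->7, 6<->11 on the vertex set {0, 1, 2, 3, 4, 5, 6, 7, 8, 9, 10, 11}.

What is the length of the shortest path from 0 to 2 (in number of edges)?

6

Distance 0: 0.
Distance 1: 6.
Distance 2: 10, 11.
Distance 3: 1, 5, 8.
Distance 4: 4, 9.
Distance 5: 7.
Distance 6: 2 — contains 2.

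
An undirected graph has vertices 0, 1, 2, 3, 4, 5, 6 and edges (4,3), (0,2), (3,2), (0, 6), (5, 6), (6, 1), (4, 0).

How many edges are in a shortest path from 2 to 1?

3

Distance 0: 2.
Distance 1: 0, 3.
Distance 2: 4, 6.
Distance 3: 1, 5 — contains 1.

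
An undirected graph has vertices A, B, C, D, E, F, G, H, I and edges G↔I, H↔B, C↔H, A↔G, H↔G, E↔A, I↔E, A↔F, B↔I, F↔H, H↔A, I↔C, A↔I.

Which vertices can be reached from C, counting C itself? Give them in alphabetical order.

A, B, C, E, F, G, H, I

Start at C.
Its neighbours: H, I.
Then their neighbours: A, B, E, F, G.
Nothing further is reachable.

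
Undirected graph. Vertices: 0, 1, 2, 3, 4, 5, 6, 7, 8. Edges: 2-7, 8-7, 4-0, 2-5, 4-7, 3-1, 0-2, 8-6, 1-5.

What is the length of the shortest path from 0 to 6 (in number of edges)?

Distance 0: 0.
Distance 1: 2, 4.
Distance 2: 5, 7.
Distance 3: 1, 8.
Distance 4: 3, 6 — contains 6.

4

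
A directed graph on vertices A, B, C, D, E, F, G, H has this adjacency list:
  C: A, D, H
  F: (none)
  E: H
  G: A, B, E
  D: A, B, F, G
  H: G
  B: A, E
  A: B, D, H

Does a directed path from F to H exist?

No

F has no outgoing edges, so nothing is reachable from it.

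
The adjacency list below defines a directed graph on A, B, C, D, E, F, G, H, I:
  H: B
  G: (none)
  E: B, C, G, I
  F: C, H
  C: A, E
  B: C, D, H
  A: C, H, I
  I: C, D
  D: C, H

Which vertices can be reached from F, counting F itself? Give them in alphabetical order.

Start at F.
Its neighbours: C, H.
Then their neighbours: A, B, E.
Then next layer: D, G, I.
Every vertex is now reached.

A, B, C, D, E, F, G, H, I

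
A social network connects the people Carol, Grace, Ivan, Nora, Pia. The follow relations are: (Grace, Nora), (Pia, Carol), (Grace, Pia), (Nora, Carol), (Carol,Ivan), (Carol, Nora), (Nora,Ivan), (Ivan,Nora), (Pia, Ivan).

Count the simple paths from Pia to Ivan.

Pia→Carol→Ivan
Pia→Carol→Nora→Ivan
Pia→Ivan

3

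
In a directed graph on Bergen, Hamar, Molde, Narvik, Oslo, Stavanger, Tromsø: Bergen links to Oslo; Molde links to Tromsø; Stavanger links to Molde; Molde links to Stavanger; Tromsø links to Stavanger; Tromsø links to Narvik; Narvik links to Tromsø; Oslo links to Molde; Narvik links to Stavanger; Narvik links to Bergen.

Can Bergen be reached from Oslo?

Yes

Explore from Oslo.
Distance 1: reach Molde.
Distance 2: reach Stavanger, Tromsø.
Distance 3: reach Narvik.
Distance 4: reach Bergen.
Found Bergen.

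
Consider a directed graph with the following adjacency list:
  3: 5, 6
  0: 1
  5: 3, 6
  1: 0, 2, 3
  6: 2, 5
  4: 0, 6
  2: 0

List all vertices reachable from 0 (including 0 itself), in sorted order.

0, 1, 2, 3, 5, 6

Start at 0.
Its neighbours: 1.
Then their neighbours: 2, 3.
Then next layer: 5, 6.
Nothing further is reachable.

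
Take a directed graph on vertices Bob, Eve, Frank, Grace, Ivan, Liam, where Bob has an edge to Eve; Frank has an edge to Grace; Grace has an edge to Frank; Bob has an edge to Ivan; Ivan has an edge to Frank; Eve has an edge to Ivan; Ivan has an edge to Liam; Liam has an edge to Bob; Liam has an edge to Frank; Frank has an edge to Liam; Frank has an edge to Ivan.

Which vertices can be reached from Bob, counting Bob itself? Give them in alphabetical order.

Bob, Eve, Frank, Grace, Ivan, Liam

Start at Bob.
Its neighbours: Eve, Ivan.
Then their neighbours: Frank, Liam.
Then next layer: Grace.
Every vertex is now reached.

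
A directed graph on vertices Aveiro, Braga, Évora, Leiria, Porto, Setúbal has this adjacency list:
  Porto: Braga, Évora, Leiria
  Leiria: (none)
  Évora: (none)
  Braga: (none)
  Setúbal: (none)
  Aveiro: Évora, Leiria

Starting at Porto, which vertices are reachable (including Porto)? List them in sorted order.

Start at Porto.
Its neighbours: Braga, Évora, Leiria.
Nothing further is reachable.

Braga, Évora, Leiria, Porto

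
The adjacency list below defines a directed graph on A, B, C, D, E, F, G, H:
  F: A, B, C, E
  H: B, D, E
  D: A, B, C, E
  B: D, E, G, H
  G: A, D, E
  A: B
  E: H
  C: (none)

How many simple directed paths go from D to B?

D→A→B
D→B
D→E→H→B

3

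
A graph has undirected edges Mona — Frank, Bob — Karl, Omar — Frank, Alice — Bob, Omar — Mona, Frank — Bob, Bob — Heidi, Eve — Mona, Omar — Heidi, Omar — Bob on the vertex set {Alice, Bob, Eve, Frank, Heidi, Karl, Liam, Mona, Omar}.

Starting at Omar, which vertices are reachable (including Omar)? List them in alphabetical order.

Start at Omar.
Its neighbours: Bob, Frank, Heidi, Mona.
Then their neighbours: Alice, Eve, Karl.
Nothing further is reachable.

Alice, Bob, Eve, Frank, Heidi, Karl, Mona, Omar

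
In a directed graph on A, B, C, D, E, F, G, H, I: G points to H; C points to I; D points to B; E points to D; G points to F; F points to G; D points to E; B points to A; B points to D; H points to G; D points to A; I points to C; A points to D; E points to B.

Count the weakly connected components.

3

From A: component {A, B, D, E}.
From C: component {C, I}.
From F: component {F, G, H}.
That's 3 components.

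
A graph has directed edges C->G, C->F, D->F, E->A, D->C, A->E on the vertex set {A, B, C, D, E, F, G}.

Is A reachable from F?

No

F has no outgoing edges, so nothing is reachable from it.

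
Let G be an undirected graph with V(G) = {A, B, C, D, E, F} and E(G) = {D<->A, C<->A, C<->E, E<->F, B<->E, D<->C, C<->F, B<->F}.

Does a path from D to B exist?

Explore from D.
Distance 1: reach A, C.
Distance 2: reach E, F.
Distance 3: reach B.
Found B.

Yes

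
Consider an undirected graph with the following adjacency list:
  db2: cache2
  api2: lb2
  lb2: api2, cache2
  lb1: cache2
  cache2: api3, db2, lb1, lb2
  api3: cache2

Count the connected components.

1

From api2: component {api2, api3, cache2, db2, lb1, lb2}.
That's 1 component.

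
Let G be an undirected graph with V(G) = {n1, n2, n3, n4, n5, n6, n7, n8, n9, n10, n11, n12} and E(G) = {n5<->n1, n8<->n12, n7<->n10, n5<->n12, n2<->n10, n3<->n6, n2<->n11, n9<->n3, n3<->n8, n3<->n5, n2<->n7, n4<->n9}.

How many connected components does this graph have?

From n1: component {n1, n3, n4, n5, n6, n8, n9, n12}.
From n2: component {n2, n7, n10, n11}.
That's 2 components.

2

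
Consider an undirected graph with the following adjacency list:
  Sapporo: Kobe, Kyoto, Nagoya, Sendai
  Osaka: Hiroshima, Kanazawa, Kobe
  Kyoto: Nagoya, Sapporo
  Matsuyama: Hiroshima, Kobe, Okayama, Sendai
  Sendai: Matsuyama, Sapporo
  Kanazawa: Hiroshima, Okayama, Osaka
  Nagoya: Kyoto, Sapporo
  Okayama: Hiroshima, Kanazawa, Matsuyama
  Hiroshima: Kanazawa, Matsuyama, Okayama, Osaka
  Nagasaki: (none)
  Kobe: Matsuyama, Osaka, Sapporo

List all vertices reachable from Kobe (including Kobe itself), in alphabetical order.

Start at Kobe.
Its neighbours: Matsuyama, Osaka, Sapporo.
Then their neighbours: Hiroshima, Kanazawa, Kyoto, Nagoya, Okayama, Sendai.
Nothing further is reachable.

Hiroshima, Kanazawa, Kobe, Kyoto, Matsuyama, Nagoya, Okayama, Osaka, Sapporo, Sendai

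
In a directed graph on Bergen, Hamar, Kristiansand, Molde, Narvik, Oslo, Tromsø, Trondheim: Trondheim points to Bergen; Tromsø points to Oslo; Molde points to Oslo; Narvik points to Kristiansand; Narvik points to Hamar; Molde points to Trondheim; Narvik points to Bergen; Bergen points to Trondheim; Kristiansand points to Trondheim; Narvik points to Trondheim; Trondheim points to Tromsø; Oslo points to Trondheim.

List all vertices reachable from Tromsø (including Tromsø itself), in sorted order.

Bergen, Oslo, Tromsø, Trondheim

Start at Tromsø.
Its neighbours: Oslo.
Then their neighbours: Trondheim.
Then next layer: Bergen.
Nothing further is reachable.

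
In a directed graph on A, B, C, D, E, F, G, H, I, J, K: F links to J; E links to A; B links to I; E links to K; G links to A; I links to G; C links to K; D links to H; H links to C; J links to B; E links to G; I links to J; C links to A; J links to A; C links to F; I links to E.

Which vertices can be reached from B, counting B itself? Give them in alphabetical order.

Start at B.
Its neighbours: I.
Then their neighbours: E, G, J.
Then next layer: A, K.
Nothing further is reachable.

A, B, E, G, I, J, K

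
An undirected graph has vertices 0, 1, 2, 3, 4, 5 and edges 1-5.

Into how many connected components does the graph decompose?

5

From 0: component {0}.
From 1: component {1, 5}.
From 2: component {2}.
From 3: component {3}.
From 4: component {4}.
That's 5 components.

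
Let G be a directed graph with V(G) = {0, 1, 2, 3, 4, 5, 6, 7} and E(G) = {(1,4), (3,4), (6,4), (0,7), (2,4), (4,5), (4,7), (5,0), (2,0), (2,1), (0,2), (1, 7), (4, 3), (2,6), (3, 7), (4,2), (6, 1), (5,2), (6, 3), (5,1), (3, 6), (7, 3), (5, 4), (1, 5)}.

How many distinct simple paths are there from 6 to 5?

7

6→1→4→5
6→1→5
6→1→7→3→4→5
6→3→4→2→1→5
6→3→4→5
6→4→2→1→5
6→4→5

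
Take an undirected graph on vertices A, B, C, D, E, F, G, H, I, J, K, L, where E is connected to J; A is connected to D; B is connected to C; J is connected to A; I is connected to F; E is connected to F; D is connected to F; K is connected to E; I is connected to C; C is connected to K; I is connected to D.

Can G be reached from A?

Explore from A.
Distance 1: reach D, J.
Distance 2: reach E, F, I.
Distance 3: reach C, K.
Distance 4: reach B.
The search is exhausted without reaching G; it lies in a different component.

No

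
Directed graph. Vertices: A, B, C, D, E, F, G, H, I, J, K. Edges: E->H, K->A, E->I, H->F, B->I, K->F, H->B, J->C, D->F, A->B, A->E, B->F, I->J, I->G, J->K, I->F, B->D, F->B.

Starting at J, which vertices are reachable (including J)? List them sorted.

A, B, C, D, E, F, G, H, I, J, K

Start at J.
Its neighbours: C, K.
Then their neighbours: A, F.
Then next layer: B, E.
Then next layer: D, H, I.
Then next layer: G.
Every vertex is now reached.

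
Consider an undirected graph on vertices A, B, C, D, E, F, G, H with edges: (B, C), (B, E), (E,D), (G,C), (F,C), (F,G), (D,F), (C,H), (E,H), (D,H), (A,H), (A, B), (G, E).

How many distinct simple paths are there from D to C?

19

D–E–B–A–H–C
D–E–B–C
D–E–G–C
D–E–G–F–C
D–E–H–A–B–C
D–E–H–C
D–F–C
D–F–G–C
... and 11 more.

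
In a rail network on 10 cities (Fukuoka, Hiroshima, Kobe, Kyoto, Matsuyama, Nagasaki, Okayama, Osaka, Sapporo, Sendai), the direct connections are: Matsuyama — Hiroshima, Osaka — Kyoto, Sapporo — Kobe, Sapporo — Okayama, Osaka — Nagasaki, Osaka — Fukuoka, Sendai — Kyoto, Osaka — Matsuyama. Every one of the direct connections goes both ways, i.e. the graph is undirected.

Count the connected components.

2

From Fukuoka: component {Fukuoka, Hiroshima, Kyoto, Matsuyama, Nagasaki, Osaka, Sendai}.
From Kobe: component {Kobe, Okayama, Sapporo}.
That's 2 components.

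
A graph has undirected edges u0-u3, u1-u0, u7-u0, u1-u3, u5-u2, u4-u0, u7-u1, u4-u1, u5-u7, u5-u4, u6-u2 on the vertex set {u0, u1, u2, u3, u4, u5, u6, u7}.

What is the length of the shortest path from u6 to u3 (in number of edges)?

5

Distance 0: u6.
Distance 1: u2.
Distance 2: u5.
Distance 3: u4, u7.
Distance 4: u0, u1.
Distance 5: u3 — contains u3.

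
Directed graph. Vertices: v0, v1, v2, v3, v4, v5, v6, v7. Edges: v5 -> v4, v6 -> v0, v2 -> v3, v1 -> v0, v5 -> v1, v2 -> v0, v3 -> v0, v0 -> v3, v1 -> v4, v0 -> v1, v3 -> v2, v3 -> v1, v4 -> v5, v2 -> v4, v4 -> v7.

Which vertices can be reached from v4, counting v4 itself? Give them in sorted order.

v0, v1, v2, v3, v4, v5, v7

Start at v4.
Its neighbours: v5, v7.
Then their neighbours: v1.
Then next layer: v0.
Then next layer: v3.
Then next layer: v2.
Nothing further is reachable.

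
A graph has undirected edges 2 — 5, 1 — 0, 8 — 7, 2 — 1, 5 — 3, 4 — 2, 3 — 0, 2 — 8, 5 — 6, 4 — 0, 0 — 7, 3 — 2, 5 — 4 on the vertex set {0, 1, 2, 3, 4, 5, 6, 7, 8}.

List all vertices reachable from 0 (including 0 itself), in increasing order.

0, 1, 2, 3, 4, 5, 6, 7, 8

Start at 0.
Its neighbours: 1, 3, 4, 7.
Then their neighbours: 2, 5, 8.
Then next layer: 6.
Every vertex is now reached.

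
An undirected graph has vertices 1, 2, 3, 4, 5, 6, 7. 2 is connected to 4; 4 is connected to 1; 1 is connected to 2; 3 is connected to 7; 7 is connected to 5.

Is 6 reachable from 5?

No

Explore from 5.
Distance 1: reach 7.
Distance 2: reach 3.
The search is exhausted without reaching 6; it lies in a different component.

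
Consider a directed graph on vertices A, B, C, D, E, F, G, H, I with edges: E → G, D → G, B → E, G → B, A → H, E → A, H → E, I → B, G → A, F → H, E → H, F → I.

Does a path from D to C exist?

Explore from D.
Distance 1: reach G.
Distance 2: reach A, B.
Distance 3: reach E, H.
The search from D is exhausted; no directed path reaches C.

No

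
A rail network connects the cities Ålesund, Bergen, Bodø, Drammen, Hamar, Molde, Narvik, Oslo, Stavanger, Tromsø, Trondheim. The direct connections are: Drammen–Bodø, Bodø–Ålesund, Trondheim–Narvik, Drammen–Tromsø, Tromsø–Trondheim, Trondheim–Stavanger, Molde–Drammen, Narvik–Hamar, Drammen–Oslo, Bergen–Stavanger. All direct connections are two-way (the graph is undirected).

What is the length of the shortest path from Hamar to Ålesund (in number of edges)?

6

Distance 0: Hamar.
Distance 1: Narvik.
Distance 2: Trondheim.
Distance 3: Stavanger, Tromsø.
Distance 4: Bergen, Drammen.
Distance 5: Bodø, Molde, Oslo.
Distance 6: Ålesund — contains Ålesund.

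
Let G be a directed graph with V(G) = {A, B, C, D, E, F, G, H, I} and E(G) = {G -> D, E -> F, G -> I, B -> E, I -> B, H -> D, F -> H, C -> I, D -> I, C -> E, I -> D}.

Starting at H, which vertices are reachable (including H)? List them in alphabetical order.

Start at H.
Its neighbours: D.
Then their neighbours: I.
Then next layer: B.
Then next layer: E.
Then next layer: F.
Nothing further is reachable.

B, D, E, F, H, I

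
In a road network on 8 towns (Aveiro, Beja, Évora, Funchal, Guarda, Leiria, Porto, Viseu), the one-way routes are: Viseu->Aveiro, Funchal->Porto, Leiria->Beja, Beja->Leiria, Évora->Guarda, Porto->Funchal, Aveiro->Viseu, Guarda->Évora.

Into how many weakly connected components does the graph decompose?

From Aveiro: component {Aveiro, Viseu}.
From Beja: component {Beja, Leiria}.
From Évora: component {Évora, Guarda}.
From Funchal: component {Funchal, Porto}.
That's 4 components.

4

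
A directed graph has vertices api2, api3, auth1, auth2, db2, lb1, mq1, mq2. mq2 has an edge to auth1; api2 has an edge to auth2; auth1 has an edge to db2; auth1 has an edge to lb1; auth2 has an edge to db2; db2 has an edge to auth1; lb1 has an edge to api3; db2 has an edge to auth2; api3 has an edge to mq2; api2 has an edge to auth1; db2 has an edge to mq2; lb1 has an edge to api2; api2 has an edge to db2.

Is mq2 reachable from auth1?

Yes

Explore from auth1.
Distance 1: reach db2, lb1.
Distance 2: reach api2, api3, auth2, mq2.
Found mq2.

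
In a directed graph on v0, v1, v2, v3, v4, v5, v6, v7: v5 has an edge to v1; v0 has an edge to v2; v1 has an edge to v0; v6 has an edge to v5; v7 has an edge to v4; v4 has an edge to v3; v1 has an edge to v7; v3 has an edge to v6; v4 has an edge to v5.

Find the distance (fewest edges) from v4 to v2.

4

Distance 0: v4.
Distance 1: v3, v5.
Distance 2: v1, v6.
Distance 3: v0, v7.
Distance 4: v2 — contains v2.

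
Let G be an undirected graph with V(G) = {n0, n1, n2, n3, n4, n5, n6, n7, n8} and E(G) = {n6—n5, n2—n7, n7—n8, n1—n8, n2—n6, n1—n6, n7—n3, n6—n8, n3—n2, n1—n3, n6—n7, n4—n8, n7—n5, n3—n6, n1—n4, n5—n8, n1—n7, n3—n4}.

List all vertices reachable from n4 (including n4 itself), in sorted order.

n1, n2, n3, n4, n5, n6, n7, n8

Start at n4.
Its neighbours: n1, n3, n8.
Then their neighbours: n2, n5, n6, n7.
Nothing further is reachable.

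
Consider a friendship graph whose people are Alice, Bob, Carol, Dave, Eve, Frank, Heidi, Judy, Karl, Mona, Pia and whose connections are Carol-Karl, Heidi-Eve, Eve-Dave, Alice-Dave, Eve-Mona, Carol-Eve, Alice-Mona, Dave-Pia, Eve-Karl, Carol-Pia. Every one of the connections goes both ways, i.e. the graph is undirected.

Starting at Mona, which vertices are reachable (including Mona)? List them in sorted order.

Start at Mona.
Its neighbours: Alice, Eve.
Then their neighbours: Carol, Dave, Heidi, Karl.
Then next layer: Pia.
Nothing further is reachable.

Alice, Carol, Dave, Eve, Heidi, Karl, Mona, Pia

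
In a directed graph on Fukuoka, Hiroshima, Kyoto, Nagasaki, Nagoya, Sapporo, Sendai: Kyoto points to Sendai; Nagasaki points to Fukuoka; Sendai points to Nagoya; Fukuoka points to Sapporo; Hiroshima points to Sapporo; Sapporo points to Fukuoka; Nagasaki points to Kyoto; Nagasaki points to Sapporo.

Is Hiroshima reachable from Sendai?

No

Explore from Sendai.
Distance 1: reach Nagoya.
The search from Sendai is exhausted; no directed path reaches Hiroshima.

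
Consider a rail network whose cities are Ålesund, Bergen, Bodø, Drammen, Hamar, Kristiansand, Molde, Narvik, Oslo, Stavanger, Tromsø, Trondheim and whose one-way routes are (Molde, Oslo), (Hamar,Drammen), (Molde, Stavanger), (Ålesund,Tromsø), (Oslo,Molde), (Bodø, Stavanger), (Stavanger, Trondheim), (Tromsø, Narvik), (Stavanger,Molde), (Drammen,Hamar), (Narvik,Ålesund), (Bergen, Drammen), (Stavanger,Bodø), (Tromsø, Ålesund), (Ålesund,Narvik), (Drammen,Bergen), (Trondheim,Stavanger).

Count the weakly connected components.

From Ålesund: component {Ålesund, Narvik, Tromsø}.
From Bergen: component {Bergen, Drammen, Hamar}.
From Bodø: component {Bodø, Molde, Oslo, Stavanger, Trondheim}.
From Kristiansand: component {Kristiansand}.
That's 4 components.

4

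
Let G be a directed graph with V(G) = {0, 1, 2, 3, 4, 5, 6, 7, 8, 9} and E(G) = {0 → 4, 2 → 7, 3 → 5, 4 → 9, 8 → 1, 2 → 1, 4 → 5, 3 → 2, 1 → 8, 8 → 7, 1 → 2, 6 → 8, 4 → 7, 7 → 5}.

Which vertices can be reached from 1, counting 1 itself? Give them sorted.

Start at 1.
Its neighbours: 2, 8.
Then their neighbours: 7.
Then next layer: 5.
Nothing further is reachable.

1, 2, 5, 7, 8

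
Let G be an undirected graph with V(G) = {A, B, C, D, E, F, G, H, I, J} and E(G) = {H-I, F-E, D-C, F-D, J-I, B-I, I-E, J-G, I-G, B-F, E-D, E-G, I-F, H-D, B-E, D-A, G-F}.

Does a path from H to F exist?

Yes

Explore from H.
Distance 1: reach D, I.
Distance 2: reach A, B, C, E, F, G, J.
Found F.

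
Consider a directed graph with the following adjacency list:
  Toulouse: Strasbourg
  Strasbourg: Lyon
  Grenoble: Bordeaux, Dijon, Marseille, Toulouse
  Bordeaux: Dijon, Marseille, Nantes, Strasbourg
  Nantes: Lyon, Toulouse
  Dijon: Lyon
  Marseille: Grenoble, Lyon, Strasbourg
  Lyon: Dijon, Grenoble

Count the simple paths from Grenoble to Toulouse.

Grenoble→Bordeaux→Nantes→Toulouse
Grenoble→Toulouse

2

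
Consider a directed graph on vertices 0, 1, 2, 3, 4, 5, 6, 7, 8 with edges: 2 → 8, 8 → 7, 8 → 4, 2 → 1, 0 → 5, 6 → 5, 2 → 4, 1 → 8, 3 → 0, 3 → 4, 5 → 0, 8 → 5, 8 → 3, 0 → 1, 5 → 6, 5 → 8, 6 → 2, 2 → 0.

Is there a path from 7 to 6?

7 has no outgoing edges, so nothing is reachable from it.

No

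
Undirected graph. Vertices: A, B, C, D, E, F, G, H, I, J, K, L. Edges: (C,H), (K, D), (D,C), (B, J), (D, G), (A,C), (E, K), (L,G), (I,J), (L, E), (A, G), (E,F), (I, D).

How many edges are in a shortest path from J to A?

4

Distance 0: J.
Distance 1: B, I.
Distance 2: D.
Distance 3: C, G, K.
Distance 4: A, E, H, L — contains A.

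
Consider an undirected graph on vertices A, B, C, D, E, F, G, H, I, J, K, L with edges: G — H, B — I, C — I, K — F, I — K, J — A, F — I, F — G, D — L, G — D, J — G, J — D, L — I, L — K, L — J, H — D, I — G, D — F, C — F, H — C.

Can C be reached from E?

No

E has no edges, so nothing is reachable from it.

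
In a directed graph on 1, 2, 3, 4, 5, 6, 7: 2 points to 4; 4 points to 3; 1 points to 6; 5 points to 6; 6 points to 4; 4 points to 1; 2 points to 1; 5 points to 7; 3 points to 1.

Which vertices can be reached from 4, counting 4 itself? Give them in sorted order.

1, 3, 4, 6

Start at 4.
Its neighbours: 1, 3.
Then their neighbours: 6.
Nothing further is reachable.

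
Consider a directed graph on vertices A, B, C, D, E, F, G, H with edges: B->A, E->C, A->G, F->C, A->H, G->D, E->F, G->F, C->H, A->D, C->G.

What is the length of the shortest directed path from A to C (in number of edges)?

3

Distance 0: A.
Distance 1: D, G, H.
Distance 2: F.
Distance 3: C — contains C.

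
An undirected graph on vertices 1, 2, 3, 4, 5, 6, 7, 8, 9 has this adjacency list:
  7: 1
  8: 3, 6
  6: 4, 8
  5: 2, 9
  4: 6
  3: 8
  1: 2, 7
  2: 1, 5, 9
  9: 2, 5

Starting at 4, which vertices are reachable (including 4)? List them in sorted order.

3, 4, 6, 8

Start at 4.
Its neighbours: 6.
Then their neighbours: 8.
Then next layer: 3.
Nothing further is reachable.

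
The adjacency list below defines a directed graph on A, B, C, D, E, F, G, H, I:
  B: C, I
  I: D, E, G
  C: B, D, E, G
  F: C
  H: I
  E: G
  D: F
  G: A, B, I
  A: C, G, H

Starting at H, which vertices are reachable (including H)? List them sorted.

Start at H.
Its neighbours: I.
Then their neighbours: D, E, G.
Then next layer: A, B, F.
Then next layer: C.
Every vertex is now reached.

A, B, C, D, E, F, G, H, I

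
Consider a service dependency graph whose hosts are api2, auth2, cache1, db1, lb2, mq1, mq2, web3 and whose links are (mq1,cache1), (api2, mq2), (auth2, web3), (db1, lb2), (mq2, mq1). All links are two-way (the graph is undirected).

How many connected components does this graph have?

3

From api2: component {api2, cache1, mq1, mq2}.
From auth2: component {auth2, web3}.
From db1: component {db1, lb2}.
That's 3 components.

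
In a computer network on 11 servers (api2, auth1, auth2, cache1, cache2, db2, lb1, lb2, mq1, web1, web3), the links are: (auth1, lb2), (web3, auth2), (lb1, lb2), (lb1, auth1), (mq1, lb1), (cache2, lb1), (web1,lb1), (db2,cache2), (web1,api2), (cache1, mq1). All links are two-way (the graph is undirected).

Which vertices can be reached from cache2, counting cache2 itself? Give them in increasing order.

api2, auth1, cache1, cache2, db2, lb1, lb2, mq1, web1

Start at cache2.
Its neighbours: db2, lb1.
Then their neighbours: auth1, lb2, mq1, web1.
Then next layer: api2, cache1.
Nothing further is reachable.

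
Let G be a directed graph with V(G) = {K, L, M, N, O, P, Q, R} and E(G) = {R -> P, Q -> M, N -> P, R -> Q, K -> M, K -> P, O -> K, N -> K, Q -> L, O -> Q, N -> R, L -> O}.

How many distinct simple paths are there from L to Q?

1

L→O→Q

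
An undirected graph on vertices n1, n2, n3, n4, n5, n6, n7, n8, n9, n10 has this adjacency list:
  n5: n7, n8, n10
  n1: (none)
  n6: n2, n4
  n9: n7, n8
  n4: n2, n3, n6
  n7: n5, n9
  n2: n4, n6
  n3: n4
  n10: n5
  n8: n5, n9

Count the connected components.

From n1: component {n1}.
From n2: component {n2, n3, n4, n6}.
From n5: component {n5, n7, n8, n9, n10}.
That's 3 components.

3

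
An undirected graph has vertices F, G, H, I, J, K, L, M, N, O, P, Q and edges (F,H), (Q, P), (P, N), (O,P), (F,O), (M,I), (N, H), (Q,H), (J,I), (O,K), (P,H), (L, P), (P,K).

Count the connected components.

3

From F: component {F, H, K, L, N, O, P, Q}.
From G: component {G}.
From I: component {I, J, M}.
That's 3 components.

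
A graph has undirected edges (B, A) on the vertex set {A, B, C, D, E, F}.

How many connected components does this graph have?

From A: component {A, B}.
From C: component {C}.
From D: component {D}.
From E: component {E}.
From F: component {F}.
That's 5 components.

5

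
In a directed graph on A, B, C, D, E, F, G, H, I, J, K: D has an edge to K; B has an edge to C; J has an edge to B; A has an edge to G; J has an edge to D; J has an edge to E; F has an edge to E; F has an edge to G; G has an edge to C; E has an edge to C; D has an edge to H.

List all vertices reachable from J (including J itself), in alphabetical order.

Start at J.
Its neighbours: B, D, E.
Then their neighbours: C, H, K.
Nothing further is reachable.

B, C, D, E, H, J, K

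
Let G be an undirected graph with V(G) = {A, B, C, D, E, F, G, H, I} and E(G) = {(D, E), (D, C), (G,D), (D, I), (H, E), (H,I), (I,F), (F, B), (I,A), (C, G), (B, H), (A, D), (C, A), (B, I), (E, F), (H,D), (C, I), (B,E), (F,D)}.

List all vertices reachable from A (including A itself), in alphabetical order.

A, B, C, D, E, F, G, H, I

Start at A.
Its neighbours: C, D, I.
Then their neighbours: B, E, F, G, H.
Every vertex is now reached.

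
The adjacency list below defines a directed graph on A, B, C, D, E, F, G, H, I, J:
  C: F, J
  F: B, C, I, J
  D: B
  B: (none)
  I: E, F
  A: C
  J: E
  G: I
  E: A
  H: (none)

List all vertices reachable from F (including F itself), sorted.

A, B, C, E, F, I, J

Start at F.
Its neighbours: B, C, I, J.
Then their neighbours: E.
Then next layer: A.
Nothing further is reachable.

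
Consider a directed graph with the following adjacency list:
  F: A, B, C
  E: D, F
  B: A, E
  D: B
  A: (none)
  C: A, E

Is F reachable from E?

Yes

Explore from E.
Distance 1: reach D, F.
Found F.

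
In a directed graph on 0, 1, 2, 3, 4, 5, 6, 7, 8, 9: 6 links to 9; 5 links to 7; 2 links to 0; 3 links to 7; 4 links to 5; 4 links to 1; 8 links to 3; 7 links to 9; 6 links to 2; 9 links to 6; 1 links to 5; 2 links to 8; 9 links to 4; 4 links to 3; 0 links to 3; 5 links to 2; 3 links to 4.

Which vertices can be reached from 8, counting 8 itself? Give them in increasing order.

0, 1, 2, 3, 4, 5, 6, 7, 8, 9

Start at 8.
Its neighbours: 3.
Then their neighbours: 4, 7.
Then next layer: 1, 5, 9.
Then next layer: 2, 6.
Then next layer: 0.
Every vertex is now reached.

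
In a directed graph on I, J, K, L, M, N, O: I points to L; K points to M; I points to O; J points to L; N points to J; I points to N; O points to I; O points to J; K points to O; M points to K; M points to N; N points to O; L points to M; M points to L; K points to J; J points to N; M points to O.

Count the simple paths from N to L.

N→J→L
N→O→I→L
N→O→J→L

3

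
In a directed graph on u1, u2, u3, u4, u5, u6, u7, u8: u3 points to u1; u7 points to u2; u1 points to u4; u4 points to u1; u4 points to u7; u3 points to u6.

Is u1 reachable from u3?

Explore from u3.
Distance 1: reach u1, u6.
Found u1.

Yes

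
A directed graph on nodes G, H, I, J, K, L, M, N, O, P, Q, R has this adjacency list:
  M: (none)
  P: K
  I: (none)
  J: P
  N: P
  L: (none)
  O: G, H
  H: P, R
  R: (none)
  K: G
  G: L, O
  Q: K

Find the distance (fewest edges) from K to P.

Distance 0: K.
Distance 1: G.
Distance 2: L, O.
Distance 3: H.
Distance 4: P, R — contains P.

4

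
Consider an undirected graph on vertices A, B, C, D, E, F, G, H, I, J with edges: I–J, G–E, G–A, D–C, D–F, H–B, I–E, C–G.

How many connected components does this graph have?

2

From A: component {A, C, D, E, F, G, I, J}.
From B: component {B, H}.
That's 2 components.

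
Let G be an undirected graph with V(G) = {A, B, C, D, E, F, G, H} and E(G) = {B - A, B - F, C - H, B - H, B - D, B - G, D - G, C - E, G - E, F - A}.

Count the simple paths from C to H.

3

C–E–G–B–H
C–E–G–D–B–H
C–H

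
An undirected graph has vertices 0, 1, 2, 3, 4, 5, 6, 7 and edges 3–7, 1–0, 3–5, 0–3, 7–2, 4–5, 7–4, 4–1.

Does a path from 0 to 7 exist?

Explore from 0.
Distance 1: reach 1, 3.
Distance 2: reach 4, 5, 7.
Found 7.

Yes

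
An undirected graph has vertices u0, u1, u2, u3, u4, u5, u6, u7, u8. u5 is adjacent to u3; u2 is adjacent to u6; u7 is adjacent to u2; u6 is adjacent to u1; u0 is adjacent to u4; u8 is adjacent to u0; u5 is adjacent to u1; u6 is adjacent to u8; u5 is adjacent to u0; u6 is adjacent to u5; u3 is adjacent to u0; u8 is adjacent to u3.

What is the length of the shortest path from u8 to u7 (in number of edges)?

3

Distance 0: u8.
Distance 1: u0, u3, u6.
Distance 2: u1, u2, u4, u5.
Distance 3: u7 — contains u7.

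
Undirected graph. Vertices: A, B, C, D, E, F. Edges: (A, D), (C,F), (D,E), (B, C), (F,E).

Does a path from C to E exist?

Explore from C.
Distance 1: reach B, F.
Distance 2: reach E.
Found E.

Yes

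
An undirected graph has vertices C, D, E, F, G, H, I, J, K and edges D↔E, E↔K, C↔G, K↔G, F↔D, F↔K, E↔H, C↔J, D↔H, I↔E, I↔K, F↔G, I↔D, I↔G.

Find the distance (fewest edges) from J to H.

5

Distance 0: J.
Distance 1: C.
Distance 2: G.
Distance 3: F, I, K.
Distance 4: D, E.
Distance 5: H — contains H.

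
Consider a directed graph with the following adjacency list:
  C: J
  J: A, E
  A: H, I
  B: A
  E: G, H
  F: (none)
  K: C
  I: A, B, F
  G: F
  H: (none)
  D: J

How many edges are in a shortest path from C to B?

4

Distance 0: C.
Distance 1: J.
Distance 2: A, E.
Distance 3: G, H, I.
Distance 4: B, F — contains B.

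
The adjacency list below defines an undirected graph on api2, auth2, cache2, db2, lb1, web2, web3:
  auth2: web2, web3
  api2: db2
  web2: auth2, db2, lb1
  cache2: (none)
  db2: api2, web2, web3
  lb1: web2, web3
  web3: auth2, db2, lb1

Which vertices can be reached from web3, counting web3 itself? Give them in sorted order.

api2, auth2, db2, lb1, web2, web3

Start at web3.
Its neighbours: auth2, db2, lb1.
Then their neighbours: api2, web2.
Nothing further is reachable.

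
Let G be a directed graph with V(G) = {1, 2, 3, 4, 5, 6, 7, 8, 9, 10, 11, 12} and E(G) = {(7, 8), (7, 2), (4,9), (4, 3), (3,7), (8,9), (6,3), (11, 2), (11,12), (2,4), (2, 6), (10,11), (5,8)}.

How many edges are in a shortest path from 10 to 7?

5

Distance 0: 10.
Distance 1: 11.
Distance 2: 2, 12.
Distance 3: 4, 6.
Distance 4: 3, 9.
Distance 5: 7 — contains 7.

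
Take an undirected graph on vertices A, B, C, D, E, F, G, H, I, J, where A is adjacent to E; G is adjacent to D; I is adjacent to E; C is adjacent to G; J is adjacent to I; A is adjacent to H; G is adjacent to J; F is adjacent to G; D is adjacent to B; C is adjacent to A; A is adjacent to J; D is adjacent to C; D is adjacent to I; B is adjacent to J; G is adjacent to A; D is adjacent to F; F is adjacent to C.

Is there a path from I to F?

Yes

Explore from I.
Distance 1: reach D, E, J.
Distance 2: reach A, B, C, F, G.
Found F.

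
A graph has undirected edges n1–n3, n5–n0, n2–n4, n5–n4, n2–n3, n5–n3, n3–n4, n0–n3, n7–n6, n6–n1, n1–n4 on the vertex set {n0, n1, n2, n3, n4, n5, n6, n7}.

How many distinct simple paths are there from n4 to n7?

n4–n1–n6–n7
n4–n2–n3–n1–n6–n7
n4–n3–n1–n6–n7
n4–n5–n0–n3–n1–n6–n7
n4–n5–n3–n1–n6–n7

5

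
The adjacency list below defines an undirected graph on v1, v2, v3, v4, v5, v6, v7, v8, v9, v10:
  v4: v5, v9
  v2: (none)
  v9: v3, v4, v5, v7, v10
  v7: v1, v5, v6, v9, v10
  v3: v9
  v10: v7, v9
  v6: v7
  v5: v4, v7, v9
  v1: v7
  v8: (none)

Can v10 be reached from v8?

No

v8 has no edges, so nothing is reachable from it.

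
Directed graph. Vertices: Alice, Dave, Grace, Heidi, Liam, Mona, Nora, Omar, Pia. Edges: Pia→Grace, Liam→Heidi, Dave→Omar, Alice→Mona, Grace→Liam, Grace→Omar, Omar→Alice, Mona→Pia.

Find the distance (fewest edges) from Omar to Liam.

5

Distance 0: Omar.
Distance 1: Alice.
Distance 2: Mona.
Distance 3: Pia.
Distance 4: Grace.
Distance 5: Liam — contains Liam.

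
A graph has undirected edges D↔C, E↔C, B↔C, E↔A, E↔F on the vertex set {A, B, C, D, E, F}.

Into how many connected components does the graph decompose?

1

From A: component {A, B, C, D, E, F}.
That's 1 component.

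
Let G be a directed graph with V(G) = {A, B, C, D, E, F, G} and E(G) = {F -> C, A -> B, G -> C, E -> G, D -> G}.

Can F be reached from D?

No

Explore from D.
Distance 1: reach G.
Distance 2: reach C.
The search from D is exhausted; no directed path reaches F.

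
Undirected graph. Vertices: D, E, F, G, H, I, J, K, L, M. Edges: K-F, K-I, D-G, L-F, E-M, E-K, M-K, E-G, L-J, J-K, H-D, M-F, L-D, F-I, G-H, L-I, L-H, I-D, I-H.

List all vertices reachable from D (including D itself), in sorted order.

D, E, F, G, H, I, J, K, L, M

Start at D.
Its neighbours: G, H, I, L.
Then their neighbours: E, F, J, K.
Then next layer: M.
Every vertex is now reached.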